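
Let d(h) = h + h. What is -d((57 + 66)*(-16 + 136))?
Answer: -29520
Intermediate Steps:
d(h) = 2*h
-d((57 + 66)*(-16 + 136)) = -2*(57 + 66)*(-16 + 136) = -2*123*120 = -2*14760 = -1*29520 = -29520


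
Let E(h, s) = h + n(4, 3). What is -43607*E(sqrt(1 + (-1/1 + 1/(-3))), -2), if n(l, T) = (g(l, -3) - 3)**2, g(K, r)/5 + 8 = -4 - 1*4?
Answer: -300408623 - 43607*I*sqrt(3)/3 ≈ -3.0041e+8 - 25177.0*I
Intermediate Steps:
g(K, r) = -80 (g(K, r) = -40 + 5*(-4 - 1*4) = -40 + 5*(-4 - 4) = -40 + 5*(-8) = -40 - 40 = -80)
n(l, T) = 6889 (n(l, T) = (-80 - 3)**2 = (-83)**2 = 6889)
E(h, s) = 6889 + h (E(h, s) = h + 6889 = 6889 + h)
-43607*E(sqrt(1 + (-1/1 + 1/(-3))), -2) = -43607*(6889 + sqrt(1 + (-1/1 + 1/(-3)))) = -43607*(6889 + sqrt(1 + (-1*1 + 1*(-1/3)))) = -43607*(6889 + sqrt(1 + (-1 - 1/3))) = -43607*(6889 + sqrt(1 - 4/3)) = -43607*(6889 + sqrt(-1/3)) = -43607*(6889 + I*sqrt(3)/3) = -300408623 - 43607*I*sqrt(3)/3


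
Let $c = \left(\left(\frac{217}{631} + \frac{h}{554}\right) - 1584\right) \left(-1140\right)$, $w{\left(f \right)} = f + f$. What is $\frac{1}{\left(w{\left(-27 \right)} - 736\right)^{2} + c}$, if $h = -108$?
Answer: $\frac{174787}{424678259920} \approx 4.1158 \cdot 10^{-7}$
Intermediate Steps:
$w{\left(f \right)} = 2 f$
$c = \frac{315593693220}{174787}$ ($c = \left(\left(\frac{217}{631} - \frac{108}{554}\right) - 1584\right) \left(-1140\right) = \left(\left(217 \cdot \frac{1}{631} - \frac{54}{277}\right) - 1584\right) \left(-1140\right) = \left(\left(\frac{217}{631} - \frac{54}{277}\right) - 1584\right) \left(-1140\right) = \left(\frac{26035}{174787} - 1584\right) \left(-1140\right) = \left(- \frac{276836573}{174787}\right) \left(-1140\right) = \frac{315593693220}{174787} \approx 1.8056 \cdot 10^{6}$)
$\frac{1}{\left(w{\left(-27 \right)} - 736\right)^{2} + c} = \frac{1}{\left(2 \left(-27\right) - 736\right)^{2} + \frac{315593693220}{174787}} = \frac{1}{\left(-54 - 736\right)^{2} + \frac{315593693220}{174787}} = \frac{1}{\left(-790\right)^{2} + \frac{315593693220}{174787}} = \frac{1}{624100 + \frac{315593693220}{174787}} = \frac{1}{\frac{424678259920}{174787}} = \frac{174787}{424678259920}$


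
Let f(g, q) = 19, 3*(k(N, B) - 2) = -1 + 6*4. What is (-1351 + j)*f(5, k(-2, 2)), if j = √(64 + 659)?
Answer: -25669 + 19*√723 ≈ -25158.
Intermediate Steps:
k(N, B) = 29/3 (k(N, B) = 2 + (-1 + 6*4)/3 = 2 + (-1 + 24)/3 = 2 + (⅓)*23 = 2 + 23/3 = 29/3)
j = √723 ≈ 26.889
(-1351 + j)*f(5, k(-2, 2)) = (-1351 + √723)*19 = -25669 + 19*√723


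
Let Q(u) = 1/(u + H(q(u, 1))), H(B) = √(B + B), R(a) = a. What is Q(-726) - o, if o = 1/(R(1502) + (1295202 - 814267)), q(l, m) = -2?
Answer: -175388171/127141446980 - I/263540 ≈ -0.0013795 - 3.7945e-6*I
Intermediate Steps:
H(B) = √2*√B (H(B) = √(2*B) = √2*√B)
Q(u) = 1/(u + 2*I) (Q(u) = 1/(u + √2*√(-2)) = 1/(u + √2*(I*√2)) = 1/(u + 2*I))
o = 1/482437 (o = 1/(1502 + (1295202 - 814267)) = 1/(1502 + 480935) = 1/482437 ≈ 2.0728e-6)
Q(-726) - o = 1/(-726 + 2*I) - 1*1/482437 = (-726 - 2*I)/527080 - 1/482437 = -1/482437 + (-726 - 2*I)/527080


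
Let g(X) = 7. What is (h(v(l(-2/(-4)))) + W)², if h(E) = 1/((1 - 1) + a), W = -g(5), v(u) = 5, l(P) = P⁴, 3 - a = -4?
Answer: 2304/49 ≈ 47.020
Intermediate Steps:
a = 7 (a = 3 - 1*(-4) = 3 + 4 = 7)
W = -7 (W = -1*7 = -7)
h(E) = ⅐ (h(E) = 1/((1 - 1) + 7) = 1/(0 + 7) = 1/7 = ⅐)
(h(v(l(-2/(-4)))) + W)² = (⅐ - 7)² = (-48/7)² = 2304/49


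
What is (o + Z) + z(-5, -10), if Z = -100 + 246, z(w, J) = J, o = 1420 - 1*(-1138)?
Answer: 2694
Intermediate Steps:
o = 2558 (o = 1420 + 1138 = 2558)
Z = 146
(o + Z) + z(-5, -10) = (2558 + 146) - 10 = 2704 - 10 = 2694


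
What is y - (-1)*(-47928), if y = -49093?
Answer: -97021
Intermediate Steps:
y - (-1)*(-47928) = -49093 - (-1)*(-47928) = -49093 - 1*47928 = -49093 - 47928 = -97021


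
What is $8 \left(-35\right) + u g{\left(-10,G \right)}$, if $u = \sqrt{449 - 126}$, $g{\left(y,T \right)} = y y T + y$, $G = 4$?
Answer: $-280 + 390 \sqrt{323} \approx 6729.2$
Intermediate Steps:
$g{\left(y,T \right)} = y + T y^{2}$ ($g{\left(y,T \right)} = y^{2} T + y = T y^{2} + y = y + T y^{2}$)
$u = \sqrt{323} \approx 17.972$
$8 \left(-35\right) + u g{\left(-10,G \right)} = 8 \left(-35\right) + \sqrt{323} \left(- 10 \left(1 + 4 \left(-10\right)\right)\right) = -280 + \sqrt{323} \left(- 10 \left(1 - 40\right)\right) = -280 + \sqrt{323} \left(\left(-10\right) \left(-39\right)\right) = -280 + \sqrt{323} \cdot 390 = -280 + 390 \sqrt{323}$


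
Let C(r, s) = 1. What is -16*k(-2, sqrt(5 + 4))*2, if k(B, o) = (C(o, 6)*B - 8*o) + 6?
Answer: 640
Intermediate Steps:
k(B, o) = 6 + B - 8*o (k(B, o) = (1*B - 8*o) + 6 = (B - 8*o) + 6 = 6 + B - 8*o)
-16*k(-2, sqrt(5 + 4))*2 = -16*(6 - 2 - 8*sqrt(5 + 4))*2 = -16*(6 - 2 - 8*sqrt(9))*2 = -16*(6 - 2 - 8*3)*2 = -16*(6 - 2 - 24)*2 = -(-320)*2 = -16*(-40) = 640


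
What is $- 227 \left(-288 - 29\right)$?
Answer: $71959$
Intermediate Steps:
$- 227 \left(-288 - 29\right) = \left(-227\right) \left(-317\right) = 71959$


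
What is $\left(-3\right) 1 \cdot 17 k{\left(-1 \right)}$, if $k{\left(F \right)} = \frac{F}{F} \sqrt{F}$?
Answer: $- 51 i \approx - 51.0 i$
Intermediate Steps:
$k{\left(F \right)} = \sqrt{F}$ ($k{\left(F \right)} = 1 \sqrt{F} = \sqrt{F}$)
$\left(-3\right) 1 \cdot 17 k{\left(-1 \right)} = \left(-3\right) 1 \cdot 17 \sqrt{-1} = \left(-3\right) 17 i = - 51 i$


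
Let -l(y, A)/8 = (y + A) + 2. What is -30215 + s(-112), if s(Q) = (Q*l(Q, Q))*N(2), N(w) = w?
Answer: -428039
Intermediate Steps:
l(y, A) = -16 - 8*A - 8*y (l(y, A) = -8*((y + A) + 2) = -8*((A + y) + 2) = -8*(2 + A + y) = -16 - 8*A - 8*y)
s(Q) = 2*Q*(-16 - 16*Q) (s(Q) = (Q*(-16 - 8*Q - 8*Q))*2 = (Q*(-16 - 16*Q))*2 = 2*Q*(-16 - 16*Q))
-30215 + s(-112) = -30215 - 32*(-112)*(1 - 112) = -30215 - 32*(-112)*(-111) = -30215 - 397824 = -428039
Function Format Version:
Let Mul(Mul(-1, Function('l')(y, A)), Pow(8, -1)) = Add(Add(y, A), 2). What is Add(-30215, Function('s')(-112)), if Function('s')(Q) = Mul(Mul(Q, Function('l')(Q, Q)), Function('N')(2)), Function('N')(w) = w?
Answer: -428039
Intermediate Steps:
Function('l')(y, A) = Add(-16, Mul(-8, A), Mul(-8, y)) (Function('l')(y, A) = Mul(-8, Add(Add(y, A), 2)) = Mul(-8, Add(Add(A, y), 2)) = Mul(-8, Add(2, A, y)) = Add(-16, Mul(-8, A), Mul(-8, y)))
Function('s')(Q) = Mul(2, Q, Add(-16, Mul(-16, Q))) (Function('s')(Q) = Mul(Mul(Q, Add(-16, Mul(-8, Q), Mul(-8, Q))), 2) = Mul(Mul(Q, Add(-16, Mul(-16, Q))), 2) = Mul(2, Q, Add(-16, Mul(-16, Q))))
Add(-30215, Function('s')(-112)) = Add(-30215, Mul(-32, -112, Add(1, -112))) = Add(-30215, Mul(-32, -112, -111)) = Add(-30215, -397824) = -428039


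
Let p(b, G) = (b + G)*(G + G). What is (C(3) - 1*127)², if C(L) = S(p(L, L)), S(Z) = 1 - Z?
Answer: 26244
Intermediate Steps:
p(b, G) = 2*G*(G + b) (p(b, G) = (G + b)*(2*G) = 2*G*(G + b))
C(L) = 1 - 4*L² (C(L) = 1 - 2*L*(L + L) = 1 - 2*L*2*L = 1 - 4*L²)
(C(3) - 1*127)² = ((1 - 4*3²) - 1*127)² = ((1 - 4*9) - 127)² = ((1 - 36) - 127)² = (-35 - 127)² = (-162)² = 26244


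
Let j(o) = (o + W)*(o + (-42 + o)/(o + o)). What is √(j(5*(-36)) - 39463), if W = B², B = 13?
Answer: I*√33740805/30 ≈ 193.62*I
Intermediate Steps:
W = 169 (W = 13² = 169)
j(o) = (169 + o)*(o + (-42 + o)/(2*o)) (j(o) = (o + 169)*(o + (-42 + o)/(o + o)) = (169 + o)*(o + (-42 + o)/((2*o))) = (169 + o)*(o + (-42 + o)*(1/(2*o))) = (169 + o)*(o + (-42 + o)/(2*o)))
√(j(5*(-36)) - 39463) = √((127/2 + (5*(-36))² - 3549/(5*(-36)) + 339*(5*(-36))/2) - 39463) = √((127/2 + (-180)² - 3549/(-180) + (339/2)*(-180)) - 39463) = √((127/2 + 32400 - 3549*(-1/180) - 30510) - 39463) = √((127/2 + 32400 + 1183/60 - 30510) - 39463) = √(118393/60 - 39463) = √(-2249387/60) = I*√33740805/30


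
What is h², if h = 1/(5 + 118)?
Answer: 1/15129 ≈ 6.6098e-5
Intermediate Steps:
h = 1/123 ≈ 0.0081301
h² = (1/123)² = 1/15129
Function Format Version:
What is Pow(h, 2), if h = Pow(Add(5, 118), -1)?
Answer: Rational(1, 15129) ≈ 6.6098e-5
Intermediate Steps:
h = Rational(1, 123) (h = Pow(123, -1) = Rational(1, 123) ≈ 0.0081301)
Pow(h, 2) = Pow(Rational(1, 123), 2) = Rational(1, 15129)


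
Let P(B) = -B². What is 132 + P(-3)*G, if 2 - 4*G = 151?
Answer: 1869/4 ≈ 467.25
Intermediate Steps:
G = -149/4 (G = ½ - ¼*151 = ½ - 151/4 = -149/4 ≈ -37.250)
132 + P(-3)*G = 132 - 1*(-3)²*(-149/4) = 132 - 1*9*(-149/4) = 132 - 9*(-149/4) = 132 + 1341/4 = 1869/4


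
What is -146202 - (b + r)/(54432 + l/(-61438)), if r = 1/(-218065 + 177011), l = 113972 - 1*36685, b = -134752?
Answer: -771985981731924915/5280359051891 ≈ -1.4620e+5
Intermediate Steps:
l = 77287 (l = 113972 - 36685 = 77287)
r = -1/41054 (r = 1/(-41054) = -1/41054 ≈ -2.4358e-5)
-146202 - (b + r)/(54432 + l/(-61438)) = -146202 - (-134752 - 1/41054)/(54432 + 77287/(-61438)) = -146202 - (-5532108609)/(41054*(54432 + 77287*(-1/61438))) = -146202 - (-5532108609)/(41054*(54432 - 77287/61438)) = -146202 - (-5532108609)/(41054*3344115929/61438) = -146202 - (-5532108609)*61438/(41054*3344115929) = -146202 - 1*(-13072372643067/5280359051891) = -146202 + 13072372643067/5280359051891 = -771985981731924915/5280359051891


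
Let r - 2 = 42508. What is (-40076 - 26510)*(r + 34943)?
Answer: -5157285458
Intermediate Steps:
r = 42510 (r = 2 + 42508 = 42510)
(-40076 - 26510)*(r + 34943) = (-40076 - 26510)*(42510 + 34943) = -66586*77453 = -5157285458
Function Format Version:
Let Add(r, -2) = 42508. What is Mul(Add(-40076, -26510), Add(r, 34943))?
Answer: -5157285458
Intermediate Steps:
r = 42510 (r = Add(2, 42508) = 42510)
Mul(Add(-40076, -26510), Add(r, 34943)) = Mul(Add(-40076, -26510), Add(42510, 34943)) = Mul(-66586, 77453) = -5157285458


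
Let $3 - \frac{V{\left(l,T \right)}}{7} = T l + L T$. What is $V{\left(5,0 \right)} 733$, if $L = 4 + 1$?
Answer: $15393$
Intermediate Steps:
$L = 5$
$V{\left(l,T \right)} = 21 - 35 T - 7 T l$ ($V{\left(l,T \right)} = 21 - 7 \left(T l + 5 T\right) = 21 - 7 \left(5 T + T l\right) = 21 - \left(35 T + 7 T l\right) = 21 - 35 T - 7 T l$)
$V{\left(5,0 \right)} 733 = \left(21 - 0 - 0 \cdot 5\right) 733 = \left(21 + 0 + 0\right) 733 = 21 \cdot 733 = 15393$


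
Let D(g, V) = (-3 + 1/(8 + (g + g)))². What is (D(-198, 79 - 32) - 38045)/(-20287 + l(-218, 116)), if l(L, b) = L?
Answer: 1145217851/617380944 ≈ 1.8550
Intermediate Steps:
D(g, V) = (-3 + 1/(8 + 2*g))²
(D(-198, 79 - 32) - 38045)/(-20287 + l(-218, 116)) = ((23 + 6*(-198))²/(4*(4 - 198)²) - 38045)/(-20287 - 218) = ((¼)*(23 - 1188)²/(-194)² - 38045)/(-20505) = ((¼)*(1/37636)*(-1165)² - 38045)*(-1/20505) = ((¼)*(1/37636)*1357225 - 38045)*(-1/20505) = (1357225/150544 - 38045)*(-1/20505) = -5726089255/150544*(-1/20505) = 1145217851/617380944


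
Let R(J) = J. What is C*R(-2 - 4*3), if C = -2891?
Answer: 40474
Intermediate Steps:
C*R(-2 - 4*3) = -2891*(-2 - 4*3) = -2891*(-2 - 12) = -2891*(-14) = 40474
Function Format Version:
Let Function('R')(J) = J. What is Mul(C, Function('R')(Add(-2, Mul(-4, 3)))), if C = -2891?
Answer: 40474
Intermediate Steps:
Mul(C, Function('R')(Add(-2, Mul(-4, 3)))) = Mul(-2891, Add(-2, Mul(-4, 3))) = Mul(-2891, Add(-2, -12)) = Mul(-2891, -14) = 40474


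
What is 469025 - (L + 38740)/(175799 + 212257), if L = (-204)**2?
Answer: 45501971261/97014 ≈ 4.6903e+5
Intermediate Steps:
L = 41616
469025 - (L + 38740)/(175799 + 212257) = 469025 - (41616 + 38740)/(175799 + 212257) = 469025 - 80356/388056 = 469025 - 1*20089/97014 = 469025 - 20089/97014 = 45501971261/97014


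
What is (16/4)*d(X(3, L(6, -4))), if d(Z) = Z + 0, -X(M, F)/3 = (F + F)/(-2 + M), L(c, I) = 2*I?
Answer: 192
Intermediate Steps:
X(M, F) = -6*F/(-2 + M) (X(M, F) = -3*(F + F)/(-2 + M) = -3*2*F/(-2 + M) = -6*F/(-2 + M))
d(Z) = Z
(16/4)*d(X(3, L(6, -4))) = (16/4)*(-6*2*(-4)/(-2 + 3)) = (16*(1/4))*(-6*(-8)/1) = 4*(-6*(-8)*1) = 4*48 = 192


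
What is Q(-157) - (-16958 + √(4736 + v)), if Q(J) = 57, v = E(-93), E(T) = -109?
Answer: 17015 - √4627 ≈ 16947.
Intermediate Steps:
v = -109
Q(-157) - (-16958 + √(4736 + v)) = 57 - (-16958 + √(4736 - 109)) = 57 - (-16958 + √4627) = 57 + (16958 - √4627) = 17015 - √4627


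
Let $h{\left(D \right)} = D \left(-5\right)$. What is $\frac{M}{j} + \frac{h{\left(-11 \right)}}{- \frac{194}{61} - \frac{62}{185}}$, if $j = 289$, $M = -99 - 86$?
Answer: $- \frac{186714395}{11465208} \approx -16.285$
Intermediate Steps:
$M = -185$ ($M = -99 - 86 = -185$)
$h{\left(D \right)} = - 5 D$
$\frac{M}{j} + \frac{h{\left(-11 \right)}}{- \frac{194}{61} - \frac{62}{185}} = - \frac{185}{289} + \frac{\left(-5\right) \left(-11\right)}{- \frac{194}{61} - \frac{62}{185}} = \left(-185\right) \frac{1}{289} + \frac{55}{\left(-194\right) \frac{1}{61} - \frac{62}{185}} = - \frac{185}{289} + \frac{55}{- \frac{194}{61} - \frac{62}{185}} = - \frac{185}{289} + \frac{55}{- \frac{39672}{11285}} = - \frac{185}{289} + 55 \left(- \frac{11285}{39672}\right) = - \frac{185}{289} - \frac{620675}{39672} = - \frac{186714395}{11465208}$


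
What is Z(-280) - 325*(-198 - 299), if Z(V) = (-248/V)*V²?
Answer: 230965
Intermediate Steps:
Z(V) = -248*V
Z(-280) - 325*(-198 - 299) = -248*(-280) - 325*(-198 - 299) = 69440 - 325*(-497) = 69440 + 161525 = 230965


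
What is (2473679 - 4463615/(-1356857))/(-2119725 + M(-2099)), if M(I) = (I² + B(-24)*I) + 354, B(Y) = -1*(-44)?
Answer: 186468507251/165391370301 ≈ 1.1274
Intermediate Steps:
B(Y) = 44
M(I) = 354 + I² + 44*I (M(I) = (I² + 44*I) + 354 = 354 + I² + 44*I)
(2473679 - 4463615/(-1356857))/(-2119725 + M(-2099)) = (2473679 - 4463615/(-1356857))/(-2119725 + (354 + (-2099)² + 44*(-2099))) = (2473679 - 4463615*(-1/1356857))/(-2119725 + (354 + 4405801 - 92356)) = (2473679 + 4463615/1356857)/(-2119725 + 4313799) = (3356433130518/1356857)/2194074 = (3356433130518/1356857)*(1/2194074) = 186468507251/165391370301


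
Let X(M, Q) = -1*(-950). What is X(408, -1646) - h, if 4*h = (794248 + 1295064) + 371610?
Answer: -1228561/2 ≈ -6.1428e+5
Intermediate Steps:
h = 1230461/2 (h = ((794248 + 1295064) + 371610)/4 = (2089312 + 371610)/4 = (1/4)*2460922 = 1230461/2 ≈ 6.1523e+5)
X(M, Q) = 950
X(408, -1646) - h = 950 - 1*1230461/2 = 950 - 1230461/2 = -1228561/2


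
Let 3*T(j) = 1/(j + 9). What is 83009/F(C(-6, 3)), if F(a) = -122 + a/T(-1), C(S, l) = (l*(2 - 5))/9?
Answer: -83009/146 ≈ -568.55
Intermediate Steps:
T(j) = 1/(3*(9 + j)) (T(j) = 1/(3*(j + 9)) = 1/(3*(9 + j)))
C(S, l) = -l/3 (C(S, l) = (l*(-3))*(⅑) = -3*l*(⅑) = -l/3)
F(a) = -122 + 24*a (F(a) = -122 + a/((1/(3*(9 - 1)))) = -122 + a/(((⅓)/8)) = -122 + a/(((⅓)*(⅛))) = -122 + a/(1/24) = -122 + a*24 = -122 + 24*a)
83009/F(C(-6, 3)) = 83009/(-122 + 24*(-⅓*3)) = 83009/(-122 + 24*(-1)) = 83009/(-122 - 24) = 83009/(-146) = 83009*(-1/146) = -83009/146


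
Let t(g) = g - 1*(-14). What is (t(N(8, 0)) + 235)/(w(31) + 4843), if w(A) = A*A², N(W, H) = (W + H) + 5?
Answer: 131/17317 ≈ 0.0075648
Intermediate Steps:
N(W, H) = 5 + H + W (N(W, H) = (H + W) + 5 = 5 + H + W)
t(g) = 14 + g (t(g) = g + 14 = 14 + g)
w(A) = A³
(t(N(8, 0)) + 235)/(w(31) + 4843) = ((14 + (5 + 0 + 8)) + 235)/(31³ + 4843) = ((14 + 13) + 235)/(29791 + 4843) = (27 + 235)/34634 = 262*(1/34634) = 131/17317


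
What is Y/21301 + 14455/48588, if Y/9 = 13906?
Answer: 375816971/60880764 ≈ 6.1730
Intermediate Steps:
Y = 125154 (Y = 9*13906 = 125154)
Y/21301 + 14455/48588 = 125154/21301 + 14455/48588 = 125154*(1/21301) + 14455*(1/48588) = 7362/1253 + 14455/48588 = 375816971/60880764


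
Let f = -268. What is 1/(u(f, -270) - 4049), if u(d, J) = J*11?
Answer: -1/7019 ≈ -0.00014247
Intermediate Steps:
u(d, J) = 11*J
1/(u(f, -270) - 4049) = 1/(11*(-270) - 4049) = 1/(-2970 - 4049) = 1/(-7019) = -1/7019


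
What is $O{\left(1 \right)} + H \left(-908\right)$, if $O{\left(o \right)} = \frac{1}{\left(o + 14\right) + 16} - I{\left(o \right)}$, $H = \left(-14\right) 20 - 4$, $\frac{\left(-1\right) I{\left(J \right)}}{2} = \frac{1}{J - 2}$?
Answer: $\frac{7993971}{31} \approx 2.5787 \cdot 10^{5}$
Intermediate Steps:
$I{\left(J \right)} = - \frac{2}{-2 + J}$ ($I{\left(J \right)} = - \frac{2}{J - 2} = - \frac{2}{-2 + J}$)
$H = -284$ ($H = -280 - 4 = -284$)
$O{\left(o \right)} = \frac{1}{30 + o} + \frac{2}{-2 + o}$ ($O{\left(o \right)} = \frac{1}{\left(o + 14\right) + 16} - - \frac{2}{-2 + o} = \frac{1}{\left(14 + o\right) + 16} + \frac{2}{-2 + o} = \frac{1}{30 + o} + \frac{2}{-2 + o}$)
$O{\left(1 \right)} + H \left(-908\right) = \frac{58 + 3 \cdot 1}{\left(-2 + 1\right) \left(30 + 1\right)} - -257872 = \frac{58 + 3}{\left(-1\right) 31} + 257872 = \left(-1\right) \frac{1}{31} \cdot 61 + 257872 = - \frac{61}{31} + 257872 = \frac{7993971}{31}$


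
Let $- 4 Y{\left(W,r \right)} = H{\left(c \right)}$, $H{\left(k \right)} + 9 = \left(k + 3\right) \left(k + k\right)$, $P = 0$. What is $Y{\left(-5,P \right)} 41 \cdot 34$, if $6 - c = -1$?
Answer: $- \frac{91307}{2} \approx -45654.0$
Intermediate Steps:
$c = 7$ ($c = 6 - -1 = 6 + 1 = 7$)
$H{\left(k \right)} = -9 + 2 k \left(3 + k\right)$ ($H{\left(k \right)} = -9 + \left(k + 3\right) \left(k + k\right) = -9 + \left(3 + k\right) 2 k = -9 + 2 k \left(3 + k\right)$)
$Y{\left(W,r \right)} = - \frac{131}{4}$ ($Y{\left(W,r \right)} = - \frac{-9 + 2 \cdot 7^{2} + 6 \cdot 7}{4} = - \frac{-9 + 2 \cdot 49 + 42}{4} = - \frac{-9 + 98 + 42}{4} = \left(- \frac{1}{4}\right) 131 = - \frac{131}{4}$)
$Y{\left(-5,P \right)} 41 \cdot 34 = \left(- \frac{131}{4}\right) 41 \cdot 34 = \left(- \frac{5371}{4}\right) 34 = - \frac{91307}{2}$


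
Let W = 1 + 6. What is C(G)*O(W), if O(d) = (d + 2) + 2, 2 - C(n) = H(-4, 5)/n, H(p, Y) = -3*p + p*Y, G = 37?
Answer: 902/37 ≈ 24.378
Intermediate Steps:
W = 7
H(p, Y) = -3*p + Y*p
C(n) = 2 + 8/n (C(n) = 2 - (-4*(-3 + 5))/n = 2 - (-4*2)/n = 2 - (-8)/n = 2 + 8/n)
O(d) = 4 + d (O(d) = (2 + d) + 2 = 4 + d)
C(G)*O(W) = (2 + 8/37)*(4 + 7) = (2 + 8*(1/37))*11 = (2 + 8/37)*11 = (82/37)*11 = 902/37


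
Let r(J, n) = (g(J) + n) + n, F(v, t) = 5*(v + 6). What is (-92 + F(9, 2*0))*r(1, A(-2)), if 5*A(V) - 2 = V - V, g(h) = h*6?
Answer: -578/5 ≈ -115.60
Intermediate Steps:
g(h) = 6*h
A(V) = 2/5 (A(V) = 2/5 + (V - V)/5 = 2/5 + (1/5)*0 = 2/5 + 0 = 2/5)
F(v, t) = 30 + 5*v (F(v, t) = 5*(6 + v) = 30 + 5*v)
r(J, n) = 2*n + 6*J (r(J, n) = (6*J + n) + n = (n + 6*J) + n = 2*n + 6*J)
(-92 + F(9, 2*0))*r(1, A(-2)) = (-92 + (30 + 5*9))*(2*(2/5) + 6*1) = (-92 + (30 + 45))*(4/5 + 6) = (-92 + 75)*(34/5) = -17*34/5 = -578/5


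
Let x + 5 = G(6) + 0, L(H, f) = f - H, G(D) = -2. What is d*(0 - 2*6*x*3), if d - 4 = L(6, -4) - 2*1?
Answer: -2016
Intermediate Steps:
x = -7 (x = -5 + (-2 + 0) = -5 - 2 = -7)
d = -8 (d = 4 + ((-4 - 1*6) - 2*1) = 4 + ((-4 - 6) - 2) = 4 + (-10 - 2) = 4 - 12 = -8)
d*(0 - 2*6*x*3) = -8*(0 - 2*6*(-7)*3) = -8*(0 - (-84)*3) = -8*(0 - 2*(-126)) = -8*(0 + 252) = -8*252 = -2016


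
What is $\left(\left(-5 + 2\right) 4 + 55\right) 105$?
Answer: $4515$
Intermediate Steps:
$\left(\left(-5 + 2\right) 4 + 55\right) 105 = \left(\left(-3\right) 4 + 55\right) 105 = \left(-12 + 55\right) 105 = 43 \cdot 105 = 4515$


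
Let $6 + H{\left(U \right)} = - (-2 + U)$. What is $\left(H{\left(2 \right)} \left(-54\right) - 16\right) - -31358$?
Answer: $31666$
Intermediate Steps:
$H{\left(U \right)} = -4 - U$ ($H{\left(U \right)} = -6 - \left(-2 + U\right) = -4 - U$)
$\left(H{\left(2 \right)} \left(-54\right) - 16\right) - -31358 = \left(\left(-4 - 2\right) \left(-54\right) - 16\right) - -31358 = \left(\left(-4 - 2\right) \left(-54\right) - 16\right) + 31358 = \left(\left(-6\right) \left(-54\right) - 16\right) + 31358 = \left(324 - 16\right) + 31358 = 308 + 31358 = 31666$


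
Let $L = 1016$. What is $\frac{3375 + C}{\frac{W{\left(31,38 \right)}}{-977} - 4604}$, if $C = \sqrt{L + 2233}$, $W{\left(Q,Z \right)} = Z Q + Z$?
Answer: $- \frac{838266}{1124831} \approx -0.74524$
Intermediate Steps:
$W{\left(Q,Z \right)} = Z + Q Z$ ($W{\left(Q,Z \right)} = Q Z + Z = Z + Q Z$)
$C = 57$ ($C = \sqrt{1016 + 2233} = \sqrt{3249} = 57$)
$\frac{3375 + C}{\frac{W{\left(31,38 \right)}}{-977} - 4604} = \frac{3375 + 57}{\frac{38 \left(1 + 31\right)}{-977} - 4604} = \frac{3432}{38 \cdot 32 \left(- \frac{1}{977}\right) - 4604} = \frac{3432}{1216 \left(- \frac{1}{977}\right) - 4604} = \frac{3432}{- \frac{1216}{977} - 4604} = \frac{3432}{- \frac{4499324}{977}} = 3432 \left(- \frac{977}{4499324}\right) = - \frac{838266}{1124831}$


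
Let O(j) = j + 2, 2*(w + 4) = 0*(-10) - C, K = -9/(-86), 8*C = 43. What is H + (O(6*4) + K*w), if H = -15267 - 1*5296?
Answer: -28259875/1376 ≈ -20538.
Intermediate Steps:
C = 43/8 (C = (⅛)*43 = 43/8 ≈ 5.3750)
H = -20563 (H = -15267 - 5296 = -20563)
K = 9/86 (K = -9*(-1/86) = 9/86 ≈ 0.10465)
w = -107/16 (w = -4 + (0*(-10) - 1*43/8)/2 = -4 + (0 - 43/8)/2 = -4 + (½)*(-43/8) = -4 - 43/16 = -107/16 ≈ -6.6875)
O(j) = 2 + j
H + (O(6*4) + K*w) = -20563 + ((2 + 6*4) + (9/86)*(-107/16)) = -20563 + ((2 + 24) - 963/1376) = -20563 + (26 - 963/1376) = -20563 + 34813/1376 = -28259875/1376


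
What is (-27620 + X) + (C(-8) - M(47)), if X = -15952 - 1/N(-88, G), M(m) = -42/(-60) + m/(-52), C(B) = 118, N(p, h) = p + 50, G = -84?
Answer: -214661623/4940 ≈ -43454.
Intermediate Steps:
N(p, h) = 50 + p
M(m) = 7/10 - m/52 (M(m) = -42*(-1/60) + m*(-1/52) = 7/10 - m/52)
X = -606175/38 (X = -15952 - 1/(50 - 88) = -15952 - 1/(-38) = -15952 - 1*(-1/38) = -15952 + 1/38 = -606175/38 ≈ -15952.)
(-27620 + X) + (C(-8) - M(47)) = (-27620 - 606175/38) + (118 - (7/10 - 1/52*47)) = -1655735/38 + (118 - (7/10 - 47/52)) = -1655735/38 + (118 - 1*(-53/260)) = -1655735/38 + (118 + 53/260) = -1655735/38 + 30733/260 = -214661623/4940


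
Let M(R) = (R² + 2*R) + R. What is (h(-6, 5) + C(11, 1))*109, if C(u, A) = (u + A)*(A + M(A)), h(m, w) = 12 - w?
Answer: 7303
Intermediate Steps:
M(R) = R² + 3*R
C(u, A) = (A + u)*(A + A*(3 + A)) (C(u, A) = (u + A)*(A + A*(3 + A)) = (A + u)*(A + A*(3 + A)))
(h(-6, 5) + C(11, 1))*109 = ((12 - 1*5) + 1*(1 + 11 + 1*(3 + 1) + 11*(3 + 1)))*109 = ((12 - 5) + 1*(1 + 11 + 1*4 + 11*4))*109 = (7 + 1*(1 + 11 + 4 + 44))*109 = (7 + 1*60)*109 = (7 + 60)*109 = 67*109 = 7303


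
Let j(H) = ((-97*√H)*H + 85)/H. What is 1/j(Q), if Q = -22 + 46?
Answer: -2040/130062791 - 111744*√6/130062791 ≈ -0.0021202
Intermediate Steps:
Q = 24
j(H) = (85 - 97*H^(3/2))/H (j(H) = (-97*H^(3/2) + 85)/H = (85 - 97*H^(3/2))/H)
1/j(Q) = 1/((85 - 4656*√6)/24) = 1/(85/24 - 194*√6)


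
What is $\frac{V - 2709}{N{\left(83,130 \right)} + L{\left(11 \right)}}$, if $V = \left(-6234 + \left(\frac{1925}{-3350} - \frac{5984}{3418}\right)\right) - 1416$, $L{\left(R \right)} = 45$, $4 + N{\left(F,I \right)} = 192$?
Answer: $- \frac{2372805675}{53358398} \approx -44.469$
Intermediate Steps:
$N{\left(F,I \right)} = 188$ ($N{\left(F,I \right)} = -4 + 192 = 188$)
$V = - \frac{1752428421}{229006}$ ($V = \left(-6234 + \left(1925 \left(- \frac{1}{3350}\right) - \frac{2992}{1709}\right)\right) - 1416 = \left(-6234 - \frac{532521}{229006}\right) - 1416 = - \frac{1428155925}{229006} - 1416 = - \frac{1752428421}{229006} \approx -7652.3$)
$\frac{V - 2709}{N{\left(83,130 \right)} + L{\left(11 \right)}} = \frac{- \frac{1752428421}{229006} - 2709}{188 + 45} = \frac{- \frac{1752428421}{229006} - 2709}{233} = \left(- \frac{2372805675}{229006}\right) \frac{1}{233} = - \frac{2372805675}{53358398}$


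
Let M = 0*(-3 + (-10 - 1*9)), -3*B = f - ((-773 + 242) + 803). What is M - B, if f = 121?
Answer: -151/3 ≈ -50.333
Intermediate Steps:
B = 151/3 (B = -(121 - ((-773 + 242) + 803))/3 = -(121 - (-531 + 803))/3 = -(121 - 1*272)/3 = -(121 - 272)/3 = -⅓*(-151) = 151/3 ≈ 50.333)
M = 0 (M = 0*(-3 + (-10 - 9)) = 0*(-3 - 19) = 0*(-22) = 0)
M - B = 0 - 1*151/3 = 0 - 151/3 = -151/3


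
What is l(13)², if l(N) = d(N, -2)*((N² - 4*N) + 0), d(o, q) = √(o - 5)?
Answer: 109512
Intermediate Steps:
d(o, q) = √(-5 + o)
l(N) = √(-5 + N)*(N² - 4*N) (l(N) = √(-5 + N)*((N² - 4*N) + 0) = √(-5 + N)*(N² - 4*N))
l(13)² = (13*√(-5 + 13)*(-4 + 13))² = (13*√8*9)² = (13*(2*√2)*9)² = (234*√2)² = 109512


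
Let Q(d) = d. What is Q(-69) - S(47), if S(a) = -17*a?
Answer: 730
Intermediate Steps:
Q(-69) - S(47) = -69 - (-17)*47 = -69 - 1*(-799) = -69 + 799 = 730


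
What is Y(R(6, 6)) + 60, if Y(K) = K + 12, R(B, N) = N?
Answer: 78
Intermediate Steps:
Y(K) = 12 + K
Y(R(6, 6)) + 60 = (12 + 6) + 60 = 18 + 60 = 78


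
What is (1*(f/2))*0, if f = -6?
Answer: 0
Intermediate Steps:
(1*(f/2))*0 = (1*(-6/2))*0 = (1*(-6*1/2))*0 = (1*(-3))*0 = -3*0 = 0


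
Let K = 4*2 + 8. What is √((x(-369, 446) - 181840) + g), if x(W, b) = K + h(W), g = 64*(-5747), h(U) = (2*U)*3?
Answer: I*√551846 ≈ 742.86*I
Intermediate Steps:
h(U) = 6*U
g = -367808
K = 16 (K = 8 + 8 = 16)
x(W, b) = 16 + 6*W
√((x(-369, 446) - 181840) + g) = √(((16 + 6*(-369)) - 181840) - 367808) = √(((16 - 2214) - 181840) - 367808) = √((-2198 - 181840) - 367808) = √(-184038 - 367808) = √(-551846) = I*√551846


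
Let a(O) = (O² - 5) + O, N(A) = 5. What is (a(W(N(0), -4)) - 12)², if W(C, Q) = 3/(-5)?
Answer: 185761/625 ≈ 297.22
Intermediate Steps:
W(C, Q) = -⅗ (W(C, Q) = 3*(-⅕) = -⅗)
a(O) = -5 + O + O² (a(O) = (-5 + O²) + O = -5 + O + O²)
(a(W(N(0), -4)) - 12)² = ((-5 - ⅗ + (-⅗)²) - 12)² = ((-5 - ⅗ + 9/25) - 12)² = (-131/25 - 12)² = (-431/25)² = 185761/625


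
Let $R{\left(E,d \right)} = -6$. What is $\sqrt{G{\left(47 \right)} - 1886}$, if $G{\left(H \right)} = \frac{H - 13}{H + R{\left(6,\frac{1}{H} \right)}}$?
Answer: $\frac{6 i \sqrt{88027}}{41} \approx 43.419 i$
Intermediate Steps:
$G{\left(H \right)} = \frac{-13 + H}{-6 + H}$ ($G{\left(H \right)} = \frac{H - 13}{H - 6} = \frac{-13 + H}{-6 + H}$)
$\sqrt{G{\left(47 \right)} - 1886} = \sqrt{\frac{-13 + 47}{-6 + 47} - 1886} = \sqrt{\frac{1}{41} \cdot 34 - 1886} = \sqrt{\frac{34}{41} - 1886} = \sqrt{- \frac{77292}{41}} = \frac{6 i \sqrt{88027}}{41}$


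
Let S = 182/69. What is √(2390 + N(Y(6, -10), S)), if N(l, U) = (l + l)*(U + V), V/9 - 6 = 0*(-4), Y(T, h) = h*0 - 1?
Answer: 7*√221214/69 ≈ 47.715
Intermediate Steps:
Y(T, h) = -1 (Y(T, h) = 0 - 1 = -1)
S = 182/69 (S = 182*(1/69) = 182/69 ≈ 2.6377)
V = 54 (V = 54 + 9*(0*(-4)) = 54 + 9*0 = 54 + 0 = 54)
N(l, U) = 2*l*(54 + U) (N(l, U) = (l + l)*(U + 54) = (2*l)*(54 + U) = 2*l*(54 + U))
√(2390 + N(Y(6, -10), S)) = √(2390 + 2*(-1)*(54 + 182/69)) = √(2390 + 2*(-1)*(3908/69)) = √(2390 - 7816/69) = √(157094/69) = 7*√221214/69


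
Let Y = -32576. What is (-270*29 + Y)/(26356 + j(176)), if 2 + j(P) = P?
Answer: -20203/13265 ≈ -1.5230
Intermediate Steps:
j(P) = -2 + P
(-270*29 + Y)/(26356 + j(176)) = (-270*29 - 32576)/(26356 + (-2 + 176)) = (-7830 - 32576)/(26356 + 174) = -40406/26530 = -40406*1/26530 = -20203/13265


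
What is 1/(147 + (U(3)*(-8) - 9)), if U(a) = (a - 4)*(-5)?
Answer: 1/98 ≈ 0.010204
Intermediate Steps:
U(a) = 20 - 5*a (U(a) = (-4 + a)*(-5) = 20 - 5*a)
1/(147 + (U(3)*(-8) - 9)) = 1/(147 + ((20 - 5*3)*(-8) - 9)) = 1/(147 + ((20 - 15)*(-8) - 9)) = 1/(147 + (5*(-8) - 9)) = 1/(147 + (-40 - 9)) = 1/(147 - 49) = 1/98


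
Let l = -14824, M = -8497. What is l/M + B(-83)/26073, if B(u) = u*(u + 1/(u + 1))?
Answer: 12164716007/6055489014 ≈ 2.0089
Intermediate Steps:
B(u) = u*(u + 1/(1 + u))
l/M + B(-83)/26073 = -14824/(-8497) - 83*(1 - 83 + (-83)²)/(1 - 83)/26073 = -14824*(-1/8497) - 83*(1 - 83 + 6889)/(-82)*(1/26073) = 14824/8497 - 83*(-1/82)*6807*(1/26073) = 14824/8497 + (564981/82)*(1/26073) = 14824/8497 + 188327/712662 = 12164716007/6055489014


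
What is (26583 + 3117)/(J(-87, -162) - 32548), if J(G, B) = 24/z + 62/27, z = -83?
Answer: -6655770/7293557 ≈ -0.91255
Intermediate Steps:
J(G, B) = 4498/2241 (J(G, B) = 24/(-83) + 62/27 = 24*(-1/83) + 62*(1/27) = -24/83 + 62/27 = 4498/2241)
(26583 + 3117)/(J(-87, -162) - 32548) = (26583 + 3117)/(4498/2241 - 32548) = 29700/(-72935570/2241) = 29700*(-2241/72935570) = -6655770/7293557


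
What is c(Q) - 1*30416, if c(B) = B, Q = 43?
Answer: -30373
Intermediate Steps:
c(Q) - 1*30416 = 43 - 1*30416 = 43 - 30416 = -30373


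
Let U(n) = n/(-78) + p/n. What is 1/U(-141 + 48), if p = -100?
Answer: 2418/5483 ≈ 0.44100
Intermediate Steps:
U(n) = -100/n - n/78 (U(n) = n/(-78) - 100/n = n*(-1/78) - 100/n = -n/78 - 100/n = -100/n - n/78)
1/U(-141 + 48) = 1/(-100/(-141 + 48) - (-141 + 48)/78) = 1/(-100/(-93) - 1/78*(-93)) = 1/(-100*(-1/93) + 31/26) = 1/(100/93 + 31/26) = 1/(5483/2418) = 2418/5483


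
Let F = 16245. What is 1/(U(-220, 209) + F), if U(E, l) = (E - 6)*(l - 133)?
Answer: -1/931 ≈ -0.0010741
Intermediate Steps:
U(E, l) = (-133 + l)*(-6 + E) (U(E, l) = (-6 + E)*(-133 + l) = (-133 + l)*(-6 + E))
1/(U(-220, 209) + F) = 1/((798 - 133*(-220) - 6*209 - 220*209) + 16245) = 1/((798 + 29260 - 1254 - 45980) + 16245) = 1/(-17176 + 16245) = 1/(-931) = -1/931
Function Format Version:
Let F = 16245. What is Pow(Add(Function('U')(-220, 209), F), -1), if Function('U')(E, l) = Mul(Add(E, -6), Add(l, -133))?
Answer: Rational(-1, 931) ≈ -0.0010741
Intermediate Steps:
Function('U')(E, l) = Mul(Add(-133, l), Add(-6, E)) (Function('U')(E, l) = Mul(Add(-6, E), Add(-133, l)) = Mul(Add(-133, l), Add(-6, E)))
Pow(Add(Function('U')(-220, 209), F), -1) = Pow(Add(Add(798, Mul(-133, -220), Mul(-6, 209), Mul(-220, 209)), 16245), -1) = Pow(Add(Add(798, 29260, -1254, -45980), 16245), -1) = Pow(Add(-17176, 16245), -1) = Pow(-931, -1) = Rational(-1, 931)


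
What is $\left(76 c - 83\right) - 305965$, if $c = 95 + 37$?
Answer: $-296016$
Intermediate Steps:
$c = 132$
$\left(76 c - 83\right) - 305965 = \left(76 \cdot 132 - 83\right) - 305965 = \left(10032 - 83\right) - 305965 = 9949 - 305965 = -296016$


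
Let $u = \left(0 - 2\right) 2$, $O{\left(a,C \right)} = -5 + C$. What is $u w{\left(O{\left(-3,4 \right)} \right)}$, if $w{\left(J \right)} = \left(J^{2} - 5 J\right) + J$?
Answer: $-20$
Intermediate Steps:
$w{\left(J \right)} = J^{2} - 4 J$
$u = -4$ ($u = \left(-2\right) 2 = -4$)
$u w{\left(O{\left(-3,4 \right)} \right)} = - 4 \left(-5 + 4\right) \left(-4 + \left(-5 + 4\right)\right) = - 4 \left(- (-4 - 1)\right) = - 4 \left(\left(-1\right) \left(-5\right)\right) = \left(-4\right) 5 = -20$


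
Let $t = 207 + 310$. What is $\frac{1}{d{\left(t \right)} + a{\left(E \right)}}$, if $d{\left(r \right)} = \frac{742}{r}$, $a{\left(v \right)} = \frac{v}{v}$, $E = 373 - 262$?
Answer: $\frac{517}{1259} \approx 0.41064$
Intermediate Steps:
$E = 111$ ($E = 373 - 262 = 111$)
$t = 517$
$a{\left(v \right)} = 1$
$\frac{1}{d{\left(t \right)} + a{\left(E \right)}} = \frac{1}{\frac{742}{517} + 1} = \frac{1}{\frac{1259}{517}} = \frac{517}{1259}$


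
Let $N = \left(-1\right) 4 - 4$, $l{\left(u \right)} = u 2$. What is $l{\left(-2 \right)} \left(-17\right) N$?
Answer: $-544$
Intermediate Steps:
$l{\left(u \right)} = 2 u$
$N = -8$ ($N = -4 - 4 = -8$)
$l{\left(-2 \right)} \left(-17\right) N = 2 \left(-2\right) \left(-17\right) \left(-8\right) = \left(-4\right) \left(-17\right) \left(-8\right) = 68 \left(-8\right) = -544$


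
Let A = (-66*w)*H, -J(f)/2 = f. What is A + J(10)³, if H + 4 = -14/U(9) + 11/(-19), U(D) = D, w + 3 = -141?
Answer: -1259744/19 ≈ -66302.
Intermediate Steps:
w = -144 (w = -3 - 141 = -144)
J(f) = -2*f
H = -1049/171 (H = -4 + (-14/9 + 11/(-19)) = -4 + (-14*⅑ + 11*(-1/19)) = -4 + (-14/9 - 11/19) = -4 - 365/171 = -1049/171 ≈ -6.1345)
A = -1107744/19 (A = -66*(-144)*(-1049/171) = 9504*(-1049/171) = -1107744/19 ≈ -58302.)
A + J(10)³ = -1107744/19 + (-2*10)³ = -1107744/19 + (-20)³ = -1107744/19 - 8000 = -1259744/19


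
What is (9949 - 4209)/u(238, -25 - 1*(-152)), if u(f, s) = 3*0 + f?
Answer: 410/17 ≈ 24.118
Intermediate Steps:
u(f, s) = f (u(f, s) = 0 + f = f)
(9949 - 4209)/u(238, -25 - 1*(-152)) = (9949 - 4209)/238 = 5740*(1/238) = 410/17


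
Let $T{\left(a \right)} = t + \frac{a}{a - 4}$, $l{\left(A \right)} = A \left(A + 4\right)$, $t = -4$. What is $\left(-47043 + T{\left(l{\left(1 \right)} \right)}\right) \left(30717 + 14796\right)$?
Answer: $-2141022546$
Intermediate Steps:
$l{\left(A \right)} = A \left(4 + A\right)$
$T{\left(a \right)} = -4 + \frac{a}{-4 + a}$ ($T{\left(a \right)} = -4 + \frac{a}{a - 4} = -4 + \frac{a}{-4 + a}$)
$\left(-47043 + T{\left(l{\left(1 \right)} \right)}\right) \left(30717 + 14796\right) = \left(-47043 + \frac{16 - 3 \cdot 1 \left(4 + 1\right)}{-4 + 1 \left(4 + 1\right)}\right) \left(30717 + 14796\right) = \left(-47043 + \frac{16 - 3 \cdot 1 \cdot 5}{-4 + 1 \cdot 5}\right) 45513 = \left(-47043 + \frac{16 - 15}{-4 + 5}\right) 45513 = \left(-47043 + \frac{16 - 15}{1}\right) 45513 = \left(-47043 + 1 \cdot 1\right) 45513 = \left(-47043 + 1\right) 45513 = \left(-47042\right) 45513 = -2141022546$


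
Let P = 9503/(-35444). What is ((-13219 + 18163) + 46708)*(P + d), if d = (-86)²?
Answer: 3384940487073/8861 ≈ 3.8200e+8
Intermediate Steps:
P = -9503/35444 (P = 9503*(-1/35444) = -9503/35444 ≈ -0.26811)
d = 7396
((-13219 + 18163) + 46708)*(P + d) = ((-13219 + 18163) + 46708)*(-9503/35444 + 7396) = (4944 + 46708)*(262134321/35444) = 51652*(262134321/35444) = 3384940487073/8861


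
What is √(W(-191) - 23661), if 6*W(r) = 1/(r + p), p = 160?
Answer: I*√818576142/186 ≈ 153.82*I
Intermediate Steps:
W(r) = 1/(6*(160 + r)) (W(r) = 1/(6*(r + 160)) = 1/(6*(160 + r)))
√(W(-191) - 23661) = √(1/(6*(160 - 191)) - 23661) = √((⅙)/(-31) - 23661) = √((⅙)*(-1/31) - 23661) = √(-1/186 - 23661) = √(-4400947/186) = I*√818576142/186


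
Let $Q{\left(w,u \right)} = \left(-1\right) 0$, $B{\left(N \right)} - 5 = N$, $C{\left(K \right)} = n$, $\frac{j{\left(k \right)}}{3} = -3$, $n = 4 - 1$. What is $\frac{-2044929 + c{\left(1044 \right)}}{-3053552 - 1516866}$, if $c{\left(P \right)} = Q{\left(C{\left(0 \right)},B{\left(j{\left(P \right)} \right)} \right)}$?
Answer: $\frac{2044929}{4570418} \approx 0.44743$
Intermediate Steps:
$n = 3$ ($n = 4 - 1 = 3$)
$j{\left(k \right)} = -9$ ($j{\left(k \right)} = 3 \left(-3\right) = -9$)
$C{\left(K \right)} = 3$
$B{\left(N \right)} = 5 + N$
$Q{\left(w,u \right)} = 0$
$c{\left(P \right)} = 0$
$\frac{-2044929 + c{\left(1044 \right)}}{-3053552 - 1516866} = \frac{-2044929 + 0}{-3053552 - 1516866} = - \frac{2044929}{-4570418} = \left(-2044929\right) \left(- \frac{1}{4570418}\right) = \frac{2044929}{4570418}$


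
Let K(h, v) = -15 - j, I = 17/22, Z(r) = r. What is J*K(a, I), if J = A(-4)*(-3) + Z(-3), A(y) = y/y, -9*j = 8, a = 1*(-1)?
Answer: 254/3 ≈ 84.667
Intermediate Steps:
I = 17/22 (I = 17*(1/22) = 17/22 ≈ 0.77273)
a = -1
j = -8/9 (j = -⅑*8 = -8/9 ≈ -0.88889)
A(y) = 1
K(h, v) = -127/9 (K(h, v) = -15 - 1*(-8/9) = -15 + 8/9 = -127/9)
J = -6 (J = 1*(-3) - 3 = -3 - 3 = -6)
J*K(a, I) = -6*(-127/9) = 254/3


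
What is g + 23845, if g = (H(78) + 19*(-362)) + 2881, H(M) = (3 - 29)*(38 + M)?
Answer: 16832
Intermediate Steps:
H(M) = -988 - 26*M (H(M) = -26*(38 + M) = -988 - 26*M)
g = -7013 (g = ((-988 - 26*78) + 19*(-362)) + 2881 = ((-988 - 2028) - 6878) + 2881 = (-3016 - 6878) + 2881 = -9894 + 2881 = -7013)
g + 23845 = -7013 + 23845 = 16832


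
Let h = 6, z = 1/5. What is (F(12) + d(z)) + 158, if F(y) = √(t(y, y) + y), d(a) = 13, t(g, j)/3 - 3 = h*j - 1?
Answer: 171 + 3*√26 ≈ 186.30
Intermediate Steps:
z = ⅕ ≈ 0.20000
t(g, j) = 6 + 18*j (t(g, j) = 9 + 3*(6*j - 1) = 9 + 3*(-1 + 6*j) = 9 + (-3 + 18*j) = 6 + 18*j)
F(y) = √(6 + 19*y) (F(y) = √((6 + 18*y) + y) = √(6 + 19*y))
(F(12) + d(z)) + 158 = (√(6 + 19*12) + 13) + 158 = (√(6 + 228) + 13) + 158 = (√234 + 13) + 158 = (3*√26 + 13) + 158 = (13 + 3*√26) + 158 = 171 + 3*√26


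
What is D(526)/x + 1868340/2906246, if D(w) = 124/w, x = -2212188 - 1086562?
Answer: 57889924608491/90049124108125 ≈ 0.64287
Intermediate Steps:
x = -3298750
D(526)/x + 1868340/2906246 = (124/526)/(-3298750) + 1868340/2906246 = (124*(1/526))*(-1/3298750) + 1868340*(1/2906246) = (62/263)*(-1/3298750) + 934170/1453123 = -31/433785625 + 934170/1453123 = 57889924608491/90049124108125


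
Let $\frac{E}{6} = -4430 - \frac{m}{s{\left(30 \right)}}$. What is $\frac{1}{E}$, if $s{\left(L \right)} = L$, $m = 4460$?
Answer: $- \frac{1}{27472} \approx -3.6401 \cdot 10^{-5}$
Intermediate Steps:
$E = -27472$ ($E = 6 \left(-4430 - \frac{4460}{30}\right) = 6 \left(-4430 - 4460 \cdot \frac{1}{30}\right) = 6 \left(-4430 - \frac{446}{3}\right) = 6 \left(- \frac{13736}{3}\right) = -27472$)
$\frac{1}{E} = \frac{1}{-27472} = - \frac{1}{27472}$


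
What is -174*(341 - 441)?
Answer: 17400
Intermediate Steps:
-174*(341 - 441) = -174*(-100) = 17400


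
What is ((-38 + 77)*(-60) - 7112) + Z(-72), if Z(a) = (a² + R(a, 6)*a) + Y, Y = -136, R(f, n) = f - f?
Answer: -4404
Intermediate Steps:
R(f, n) = 0
Z(a) = -136 + a² (Z(a) = (a² + 0*a) - 136 = (a² + 0) - 136 = a² - 136 = -136 + a²)
((-38 + 77)*(-60) - 7112) + Z(-72) = ((-38 + 77)*(-60) - 7112) + (-136 + (-72)²) = (39*(-60) - 7112) + (-136 + 5184) = (-2340 - 7112) + 5048 = -9452 + 5048 = -4404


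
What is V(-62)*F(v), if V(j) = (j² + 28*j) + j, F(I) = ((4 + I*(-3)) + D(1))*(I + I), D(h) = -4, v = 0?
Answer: 0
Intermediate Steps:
F(I) = -6*I² (F(I) = ((4 + I*(-3)) - 4)*(I + I) = ((4 - 3*I) - 4)*(2*I) = (-3*I)*(2*I) = -6*I²)
V(j) = j² + 29*j
V(-62)*F(v) = (-62*(29 - 62))*(-6*0²) = (-62*(-33))*(-6*0) = 2046*0 = 0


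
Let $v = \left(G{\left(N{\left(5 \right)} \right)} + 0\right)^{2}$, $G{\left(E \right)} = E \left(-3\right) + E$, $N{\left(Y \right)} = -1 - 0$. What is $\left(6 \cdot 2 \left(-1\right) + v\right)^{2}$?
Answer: $64$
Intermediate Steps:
$N{\left(Y \right)} = -1$ ($N{\left(Y \right)} = -1 + 0 = -1$)
$G{\left(E \right)} = - 2 E$ ($G{\left(E \right)} = - 3 E + E = - 2 E$)
$v = 4$ ($v = \left(\left(-2\right) \left(-1\right) + 0\right)^{2} = \left(2 + 0\right)^{2} = 2^{2} = 4$)
$\left(6 \cdot 2 \left(-1\right) + v\right)^{2} = \left(6 \cdot 2 \left(-1\right) + 4\right)^{2} = \left(12 \left(-1\right) + 4\right)^{2} = \left(-12 + 4\right)^{2} = \left(-8\right)^{2} = 64$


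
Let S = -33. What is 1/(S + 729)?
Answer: 1/696 ≈ 0.0014368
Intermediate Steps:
1/(S + 729) = 1/(-33 + 729) = 1/696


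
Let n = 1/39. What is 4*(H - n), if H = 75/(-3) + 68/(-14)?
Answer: -32632/273 ≈ -119.53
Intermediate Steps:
n = 1/39 ≈ 0.025641
H = -209/7 (H = 75*(-1/3) + 68*(-1/14) = -25 - 34/7 = -209/7 ≈ -29.857)
4*(H - n) = 4*(-209/7 - 1*1/39) = 4*(-209/7 - 1/39) = 4*(-8158/273) = -32632/273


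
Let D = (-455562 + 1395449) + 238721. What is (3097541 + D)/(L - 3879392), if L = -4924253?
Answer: -4276149/8803645 ≈ -0.48572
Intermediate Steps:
D = 1178608 (D = 939887 + 238721 = 1178608)
(3097541 + D)/(L - 3879392) = (3097541 + 1178608)/(-4924253 - 3879392) = 4276149/(-8803645) = 4276149*(-1/8803645) = -4276149/8803645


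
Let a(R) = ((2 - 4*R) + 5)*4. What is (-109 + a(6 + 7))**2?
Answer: 83521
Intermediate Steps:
a(R) = 28 - 16*R (a(R) = (7 - 4*R)*4 = 28 - 16*R)
(-109 + a(6 + 7))**2 = (-109 + (28 - 16*(6 + 7)))**2 = (-109 + (28 - 16*13))**2 = (-109 + (28 - 208))**2 = (-109 - 180)**2 = (-289)**2 = 83521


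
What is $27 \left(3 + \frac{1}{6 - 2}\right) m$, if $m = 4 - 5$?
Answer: $- \frac{351}{4} \approx -87.75$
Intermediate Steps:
$m = -1$
$27 \left(3 + \frac{1}{6 - 2}\right) m = 27 \left(3 + \frac{1}{6 - 2}\right) \left(-1\right) = 27 \left(3 + \frac{1}{4}\right) \left(-1\right) = 27 \cdot \frac{13}{4} \left(-1\right) = 27 \left(- \frac{13}{4}\right) = - \frac{351}{4}$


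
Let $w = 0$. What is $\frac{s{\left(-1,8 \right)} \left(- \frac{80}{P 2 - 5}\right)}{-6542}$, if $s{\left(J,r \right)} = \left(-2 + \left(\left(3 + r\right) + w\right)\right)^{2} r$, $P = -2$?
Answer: $- \frac{2880}{3271} \approx -0.88046$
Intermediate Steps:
$s{\left(J,r \right)} = r \left(1 + r\right)^{2}$ ($s{\left(J,r \right)} = \left(-2 + \left(\left(3 + r\right) + 0\right)\right)^{2} r = \left(-2 + \left(3 + r\right)\right)^{2} r = \left(1 + r\right)^{2} r = r \left(1 + r\right)^{2}$)
$\frac{s{\left(-1,8 \right)} \left(- \frac{80}{P 2 - 5}\right)}{-6542} = \frac{8 \left(1 + 8\right)^{2} \left(- \frac{80}{\left(-2\right) 2 - 5}\right)}{-6542} = 8 \cdot 9^{2} \left(- \frac{80}{-4 - 5}\right) \left(- \frac{1}{6542}\right) = 8 \cdot 81 \left(- \frac{80}{-9}\right) \left(- \frac{1}{6542}\right) = 648 \left(\left(-80\right) \left(- \frac{1}{9}\right)\right) \left(- \frac{1}{6542}\right) = 648 \cdot \frac{80}{9} \left(- \frac{1}{6542}\right) = 5760 \left(- \frac{1}{6542}\right) = - \frac{2880}{3271}$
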